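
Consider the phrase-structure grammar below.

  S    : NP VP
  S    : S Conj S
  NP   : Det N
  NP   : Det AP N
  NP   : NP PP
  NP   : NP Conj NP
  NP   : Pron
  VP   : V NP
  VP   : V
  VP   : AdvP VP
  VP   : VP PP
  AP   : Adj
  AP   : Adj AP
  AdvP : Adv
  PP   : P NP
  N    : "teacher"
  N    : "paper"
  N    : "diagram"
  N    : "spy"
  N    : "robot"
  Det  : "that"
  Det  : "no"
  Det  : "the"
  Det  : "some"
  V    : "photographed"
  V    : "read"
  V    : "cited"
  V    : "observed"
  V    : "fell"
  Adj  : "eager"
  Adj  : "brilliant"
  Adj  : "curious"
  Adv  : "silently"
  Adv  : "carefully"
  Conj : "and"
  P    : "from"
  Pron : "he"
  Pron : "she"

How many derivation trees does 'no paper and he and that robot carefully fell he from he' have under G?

Two of the 6 distinct bracketings:
[S [NP [NP [Det no] [N paper]] [Conj and] [NP [NP [Pron he]] [Conj and] [NP [Det that] [N robot]]]] [VP [AdvP [Adv carefully]] [VP [V fell] [NP [NP [Pron he]] [PP [P from] [NP [Pron he]]]]]]]
[S [NP [NP [Det no] [N paper]] [Conj and] [NP [NP [Pron he]] [Conj and] [NP [Det that] [N robot]]]] [VP [AdvP [Adv carefully]] [VP [VP [V fell] [NP [Pron he]]] [PP [P from] [NP [Pron he]]]]]]
The difference turns on whether NP → NP PP is used at the relevant span, versus an alternative expansion of NP.

6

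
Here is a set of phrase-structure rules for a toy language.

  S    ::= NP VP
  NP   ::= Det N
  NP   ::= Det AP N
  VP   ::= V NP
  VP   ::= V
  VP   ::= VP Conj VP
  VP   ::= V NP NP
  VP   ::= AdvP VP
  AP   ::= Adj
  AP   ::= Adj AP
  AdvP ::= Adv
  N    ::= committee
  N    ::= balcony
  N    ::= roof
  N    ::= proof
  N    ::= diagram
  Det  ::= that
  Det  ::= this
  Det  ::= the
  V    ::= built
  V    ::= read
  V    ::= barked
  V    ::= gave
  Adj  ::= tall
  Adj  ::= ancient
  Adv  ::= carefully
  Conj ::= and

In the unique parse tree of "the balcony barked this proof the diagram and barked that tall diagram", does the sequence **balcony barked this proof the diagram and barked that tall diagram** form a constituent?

No

[S [NP [Det the] [N balcony]] [VP [VP [V barked] [NP [Det this] [N proof]] [NP [Det the] [N diagram]]] [Conj and] [VP [V barked] [NP [Det that] [AP [Adj tall]] [N diagram]]]]]
The smallest constituent containing 'balcony barked this proof the diagram and barked that tall diagram' is the S spanning 'the balcony barked this proof the diagram and barked that tall diagram'; no single node in the tree dominates exactly the given words.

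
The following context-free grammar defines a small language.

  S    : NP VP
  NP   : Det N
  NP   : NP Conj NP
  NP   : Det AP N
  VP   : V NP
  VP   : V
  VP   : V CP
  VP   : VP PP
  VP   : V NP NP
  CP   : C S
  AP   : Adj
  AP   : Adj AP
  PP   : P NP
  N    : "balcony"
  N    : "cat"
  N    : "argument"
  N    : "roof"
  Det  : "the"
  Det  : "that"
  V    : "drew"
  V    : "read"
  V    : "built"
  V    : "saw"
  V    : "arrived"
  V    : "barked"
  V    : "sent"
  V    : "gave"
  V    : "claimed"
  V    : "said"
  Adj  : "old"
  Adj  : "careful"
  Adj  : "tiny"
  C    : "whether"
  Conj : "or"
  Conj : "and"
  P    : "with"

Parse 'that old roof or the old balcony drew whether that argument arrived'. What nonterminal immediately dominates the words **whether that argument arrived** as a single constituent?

CP

[S [NP [NP [Det that] [AP [Adj old]] [N roof]] [Conj or] [NP [Det the] [AP [Adj old]] [N balcony]]] [VP [V drew] [CP [C whether] [S [NP [Det that] [N argument]] [VP [V arrived]]]]]]
The span 'whether that argument arrived' is the CP node built by CP → C S.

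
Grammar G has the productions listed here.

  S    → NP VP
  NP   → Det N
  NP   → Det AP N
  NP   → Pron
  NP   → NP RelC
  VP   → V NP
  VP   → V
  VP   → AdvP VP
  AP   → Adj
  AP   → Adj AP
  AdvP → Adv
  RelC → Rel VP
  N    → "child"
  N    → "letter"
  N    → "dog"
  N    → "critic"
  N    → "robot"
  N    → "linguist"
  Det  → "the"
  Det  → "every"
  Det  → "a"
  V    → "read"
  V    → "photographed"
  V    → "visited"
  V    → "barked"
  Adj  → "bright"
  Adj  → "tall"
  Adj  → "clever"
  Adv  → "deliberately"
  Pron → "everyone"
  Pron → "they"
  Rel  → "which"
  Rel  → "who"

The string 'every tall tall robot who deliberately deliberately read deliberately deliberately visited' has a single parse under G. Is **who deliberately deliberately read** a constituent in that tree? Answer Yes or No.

[S [NP [NP [Det every] [AP [Adj tall] [AP [Adj tall]]] [N robot]] [RelC [Rel who] [VP [AdvP [Adv deliberately]] [VP [AdvP [Adv deliberately]] [VP [V read]]]]]] [VP [AdvP [Adv deliberately]] [VP [AdvP [Adv deliberately]] [VP [V visited]]]]]
The words 'who deliberately deliberately read' are exhaustively dominated by a single RelC node (built by RelC → Rel VP), so they form a constituent.

Yes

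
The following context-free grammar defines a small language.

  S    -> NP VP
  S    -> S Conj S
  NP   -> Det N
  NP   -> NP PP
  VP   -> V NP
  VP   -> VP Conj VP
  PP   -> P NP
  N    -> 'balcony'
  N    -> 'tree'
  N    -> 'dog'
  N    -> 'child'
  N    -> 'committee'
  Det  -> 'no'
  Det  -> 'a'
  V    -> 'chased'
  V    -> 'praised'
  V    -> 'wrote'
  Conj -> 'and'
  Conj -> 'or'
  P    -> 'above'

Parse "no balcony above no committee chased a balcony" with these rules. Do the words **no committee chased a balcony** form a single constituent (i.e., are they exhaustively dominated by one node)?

No

[S [NP [NP [Det no] [N balcony]] [PP [P above] [NP [Det no] [N committee]]]] [VP [V chased] [NP [Det a] [N balcony]]]]
The smallest constituent containing 'no committee chased a balcony' is the S spanning 'no balcony above no committee chased a balcony'; no single node in the tree dominates exactly the given words.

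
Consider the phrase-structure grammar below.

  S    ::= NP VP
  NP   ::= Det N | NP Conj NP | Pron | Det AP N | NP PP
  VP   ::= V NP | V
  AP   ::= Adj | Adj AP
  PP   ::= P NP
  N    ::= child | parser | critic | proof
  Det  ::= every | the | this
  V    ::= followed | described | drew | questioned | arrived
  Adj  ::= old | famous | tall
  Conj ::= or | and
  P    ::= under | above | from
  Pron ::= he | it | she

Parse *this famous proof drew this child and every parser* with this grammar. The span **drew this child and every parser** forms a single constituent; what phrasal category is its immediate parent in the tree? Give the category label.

S

S
  NP
    Det: this
    AP
      Adj: famous
    N: proof
  VP
    V: drew
    NP
      NP
        Det: this
        N: child
      Conj: and
      NP
        Det: every
        N: parser
The span 'drew this child and every parser' is the VP node built by VP → V NP.
Its mother is the S built by S → NP VP.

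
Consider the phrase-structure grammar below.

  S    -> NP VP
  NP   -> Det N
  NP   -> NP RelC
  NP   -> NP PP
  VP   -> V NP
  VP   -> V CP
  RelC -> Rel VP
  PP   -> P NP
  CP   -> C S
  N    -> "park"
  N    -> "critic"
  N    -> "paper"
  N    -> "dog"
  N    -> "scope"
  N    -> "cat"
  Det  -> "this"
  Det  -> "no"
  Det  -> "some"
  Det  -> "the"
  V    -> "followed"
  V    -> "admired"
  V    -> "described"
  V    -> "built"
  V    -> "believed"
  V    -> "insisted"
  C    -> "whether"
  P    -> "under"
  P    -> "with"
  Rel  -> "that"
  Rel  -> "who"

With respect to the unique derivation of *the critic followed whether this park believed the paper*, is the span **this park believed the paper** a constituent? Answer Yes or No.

[S [NP [Det the] [N critic]] [VP [V followed] [CP [C whether] [S [NP [Det this] [N park]] [VP [V believed] [NP [Det the] [N paper]]]]]]]
The words 'this park believed the paper' are exhaustively dominated by a single S node (built by S → NP VP), so they form a constituent.

Yes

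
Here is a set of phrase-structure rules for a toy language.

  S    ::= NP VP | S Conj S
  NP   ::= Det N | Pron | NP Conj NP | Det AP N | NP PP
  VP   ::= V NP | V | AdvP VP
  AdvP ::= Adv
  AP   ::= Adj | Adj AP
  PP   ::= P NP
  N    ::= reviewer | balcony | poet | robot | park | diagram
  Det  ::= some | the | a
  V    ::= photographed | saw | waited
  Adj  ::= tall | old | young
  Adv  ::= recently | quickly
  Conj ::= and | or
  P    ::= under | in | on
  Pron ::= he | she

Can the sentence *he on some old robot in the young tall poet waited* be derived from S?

Grammatical

[S [NP [NP [Pron he]] [PP [P on] [NP [NP [Det some] [AP [Adj old]] [N robot]] [PP [P in] [NP [Det the] [AP [Adj young] [AP [Adj tall]]] [N poet]]]]]] [VP [V waited]]]
Every word is introduced by a lexical rule and the phrasal rules combine the resulting categories into a single S.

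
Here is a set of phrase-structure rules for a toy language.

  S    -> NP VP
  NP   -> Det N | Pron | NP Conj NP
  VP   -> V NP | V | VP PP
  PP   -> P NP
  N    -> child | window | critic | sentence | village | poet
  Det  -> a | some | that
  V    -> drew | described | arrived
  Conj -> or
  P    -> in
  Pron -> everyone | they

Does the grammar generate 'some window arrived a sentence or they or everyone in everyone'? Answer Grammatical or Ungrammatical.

S
  NP
    Det: some
    N: window
  VP
    VP
      V: arrived
      NP
        NP
          Det: a
          N: sentence
        Conj: or
        NP
          NP
            Pron: they
          Conj: or
          NP
            Pron: everyone
    PP
      P: in
      NP
        Pron: everyone
Every word is introduced by a lexical rule and the phrasal rules combine the resulting categories into a single S.

Grammatical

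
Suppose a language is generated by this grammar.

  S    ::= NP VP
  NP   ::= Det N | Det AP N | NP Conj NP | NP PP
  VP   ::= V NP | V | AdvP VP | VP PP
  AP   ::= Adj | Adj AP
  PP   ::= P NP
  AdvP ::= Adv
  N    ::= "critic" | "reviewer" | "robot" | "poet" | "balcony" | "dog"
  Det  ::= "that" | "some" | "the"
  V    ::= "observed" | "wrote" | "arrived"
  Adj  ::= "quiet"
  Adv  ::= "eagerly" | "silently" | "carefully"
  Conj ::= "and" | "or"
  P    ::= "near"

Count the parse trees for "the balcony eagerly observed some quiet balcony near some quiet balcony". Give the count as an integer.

3

Two of the 3 distinct bracketings:
[S [NP [Det the] [N balcony]] [VP [AdvP [Adv eagerly]] [VP [V observed] [NP [NP [Det some] [AP [Adj quiet]] [N balcony]] [PP [P near] [NP [Det some] [AP [Adj quiet]] [N balcony]]]]]]]
[S [NP [Det the] [N balcony]] [VP [AdvP [Adv eagerly]] [VP [VP [V observed] [NP [Det some] [AP [Adj quiet]] [N balcony]]] [PP [P near] [NP [Det some] [AP [Adj quiet]] [N balcony]]]]]]
The difference turns on whether NP → NP PP is used at the relevant span, versus an alternative expansion of NP.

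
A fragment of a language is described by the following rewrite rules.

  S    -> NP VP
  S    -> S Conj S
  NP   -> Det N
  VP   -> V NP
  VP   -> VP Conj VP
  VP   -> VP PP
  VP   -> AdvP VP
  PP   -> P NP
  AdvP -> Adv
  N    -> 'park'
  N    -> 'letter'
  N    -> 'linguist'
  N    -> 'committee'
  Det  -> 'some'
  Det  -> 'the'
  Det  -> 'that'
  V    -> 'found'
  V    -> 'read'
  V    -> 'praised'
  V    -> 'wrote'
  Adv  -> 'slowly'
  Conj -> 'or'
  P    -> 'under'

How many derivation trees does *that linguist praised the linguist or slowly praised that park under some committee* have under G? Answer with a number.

Two of the 3 distinct bracketings:
[S [NP [Det that] [N linguist]] [VP [VP [V praised] [NP [Det the] [N linguist]]] [Conj or] [VP [VP [AdvP [Adv slowly]] [VP [V praised] [NP [Det that] [N park]]]] [PP [P under] [NP [Det some] [N committee]]]]]]
[S [NP [Det that] [N linguist]] [VP [VP [V praised] [NP [Det the] [N linguist]]] [Conj or] [VP [AdvP [Adv slowly]] [VP [VP [V praised] [NP [Det that] [N park]]] [PP [P under] [NP [Det some] [N committee]]]]]]]
The trees differ in how a recursive rule is bracketed over the same span.

3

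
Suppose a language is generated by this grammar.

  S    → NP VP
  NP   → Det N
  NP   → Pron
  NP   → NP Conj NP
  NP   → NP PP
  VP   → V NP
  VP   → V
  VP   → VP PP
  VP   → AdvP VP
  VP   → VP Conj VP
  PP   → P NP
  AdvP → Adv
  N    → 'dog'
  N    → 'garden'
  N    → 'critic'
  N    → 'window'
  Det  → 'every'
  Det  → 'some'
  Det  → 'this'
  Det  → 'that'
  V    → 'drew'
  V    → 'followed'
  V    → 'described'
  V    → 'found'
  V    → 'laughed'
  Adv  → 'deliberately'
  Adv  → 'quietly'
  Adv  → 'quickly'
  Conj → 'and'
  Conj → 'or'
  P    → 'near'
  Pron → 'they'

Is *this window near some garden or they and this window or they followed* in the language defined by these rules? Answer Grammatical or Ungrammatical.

[S [NP [NP [NP [Det this] [N window]] [PP [P near] [NP [Det some] [N garden]]]] [Conj or] [NP [NP [Pron they]] [Conj and] [NP [NP [Det this] [N window]] [Conj or] [NP [Pron they]]]]] [VP [V followed]]]
The bracketing above is licensed at every node by one of the given productions, with S at the root.

Grammatical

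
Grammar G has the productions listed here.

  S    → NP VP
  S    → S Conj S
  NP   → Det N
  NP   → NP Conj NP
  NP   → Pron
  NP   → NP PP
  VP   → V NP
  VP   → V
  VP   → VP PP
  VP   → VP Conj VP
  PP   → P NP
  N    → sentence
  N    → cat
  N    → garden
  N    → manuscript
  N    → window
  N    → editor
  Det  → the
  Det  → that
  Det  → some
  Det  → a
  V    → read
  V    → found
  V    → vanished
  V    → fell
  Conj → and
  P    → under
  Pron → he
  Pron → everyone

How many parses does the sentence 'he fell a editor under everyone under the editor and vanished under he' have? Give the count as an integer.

Two of the 10 distinct bracketings:
[S [NP [Pron he]] [VP [VP [VP [V fell] [NP [NP [Det a] [N editor]] [PP [P under] [NP [NP [Pron everyone]] [PP [P under] [NP [Det the] [N editor]]]]]]] [Conj and] [VP [V vanished]]] [PP [P under] [NP [Pron he]]]]]
[S [NP [Pron he]] [VP [VP [VP [V fell] [NP [NP [NP [Det a] [N editor]] [PP [P under] [NP [Pron everyone]]]] [PP [P under] [NP [Det the] [N editor]]]]] [Conj and] [VP [V vanished]]] [PP [P under] [NP [Pron he]]]]]
The trees differ in how a recursive rule is bracketed over the same span.

10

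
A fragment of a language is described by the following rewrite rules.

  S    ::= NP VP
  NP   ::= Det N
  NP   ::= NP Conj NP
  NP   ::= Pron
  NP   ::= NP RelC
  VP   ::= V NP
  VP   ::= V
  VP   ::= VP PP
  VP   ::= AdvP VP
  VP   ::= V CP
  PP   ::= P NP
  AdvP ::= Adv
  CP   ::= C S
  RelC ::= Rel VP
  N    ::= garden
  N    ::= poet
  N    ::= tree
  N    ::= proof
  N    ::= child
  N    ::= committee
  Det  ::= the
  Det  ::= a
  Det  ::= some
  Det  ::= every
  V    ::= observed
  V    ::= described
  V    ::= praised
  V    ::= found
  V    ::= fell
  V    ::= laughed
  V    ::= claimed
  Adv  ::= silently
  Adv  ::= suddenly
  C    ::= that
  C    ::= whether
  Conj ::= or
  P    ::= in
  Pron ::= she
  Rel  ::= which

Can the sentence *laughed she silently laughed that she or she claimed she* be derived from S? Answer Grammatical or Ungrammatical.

Ungrammatical

For S → NP VP, no prefix of the string parses as an NP.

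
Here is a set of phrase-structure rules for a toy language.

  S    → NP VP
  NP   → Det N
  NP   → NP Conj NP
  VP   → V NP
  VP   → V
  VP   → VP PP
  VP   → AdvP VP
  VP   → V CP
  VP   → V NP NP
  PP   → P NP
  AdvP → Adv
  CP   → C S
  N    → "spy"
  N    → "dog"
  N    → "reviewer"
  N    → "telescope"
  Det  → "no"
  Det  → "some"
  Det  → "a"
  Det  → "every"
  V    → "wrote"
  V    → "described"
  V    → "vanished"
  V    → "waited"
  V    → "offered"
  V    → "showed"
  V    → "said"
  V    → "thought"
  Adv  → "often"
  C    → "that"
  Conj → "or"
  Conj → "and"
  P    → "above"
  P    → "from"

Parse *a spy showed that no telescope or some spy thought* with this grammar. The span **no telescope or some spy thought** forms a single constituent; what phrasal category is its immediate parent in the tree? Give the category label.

CP

S
  NP
    Det: a
    N: spy
  VP
    V: showed
    CP
      C: that
      S
        NP
          NP
            Det: no
            N: telescope
          Conj: or
          NP
            Det: some
            N: spy
        VP
          V: thought
The span 'no telescope or some spy thought' is the S node built by S → NP VP.
Its mother is the CP built by CP → C S.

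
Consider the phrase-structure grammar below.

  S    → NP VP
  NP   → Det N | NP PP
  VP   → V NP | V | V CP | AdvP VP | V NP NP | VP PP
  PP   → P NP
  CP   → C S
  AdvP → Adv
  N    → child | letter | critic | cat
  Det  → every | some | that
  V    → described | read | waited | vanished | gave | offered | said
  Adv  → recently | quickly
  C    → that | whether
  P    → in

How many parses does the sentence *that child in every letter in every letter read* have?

The two bracketings:
[S [NP [NP [Det that] [N child]] [PP [P in] [NP [NP [Det every] [N letter]] [PP [P in] [NP [Det every] [N letter]]]]]] [VP [V read]]]
[S [NP [NP [NP [Det that] [N child]] [PP [P in] [NP [Det every] [N letter]]]] [PP [P in] [NP [Det every] [N letter]]]] [VP [V read]]]
The trees differ in how a recursive rule is bracketed over the same span.

2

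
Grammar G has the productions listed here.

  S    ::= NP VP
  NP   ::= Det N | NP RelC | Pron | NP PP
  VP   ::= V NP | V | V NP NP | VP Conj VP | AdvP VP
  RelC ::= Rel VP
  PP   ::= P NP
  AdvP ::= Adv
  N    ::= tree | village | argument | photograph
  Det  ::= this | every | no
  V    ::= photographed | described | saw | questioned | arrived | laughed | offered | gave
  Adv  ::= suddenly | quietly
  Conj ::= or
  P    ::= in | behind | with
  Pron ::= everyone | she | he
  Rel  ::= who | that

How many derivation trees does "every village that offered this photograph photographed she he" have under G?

[S [NP [NP [Det every] [N village]] [RelC [Rel that] [VP [V offered] [NP [Det this] [N photograph]]]]] [VP [V photographed] [NP [Pron she]] [NP [Pron he]]]]
No rule offers an alternative attachment or grouping for any span, so this is the only derivation.

1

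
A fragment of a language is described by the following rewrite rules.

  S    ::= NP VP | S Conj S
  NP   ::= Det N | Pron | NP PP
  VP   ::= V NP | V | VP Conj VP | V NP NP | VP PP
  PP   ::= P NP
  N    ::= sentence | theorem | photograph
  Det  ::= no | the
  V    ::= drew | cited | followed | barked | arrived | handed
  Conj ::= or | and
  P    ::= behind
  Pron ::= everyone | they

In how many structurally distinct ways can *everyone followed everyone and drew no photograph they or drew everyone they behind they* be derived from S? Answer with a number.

7

Two of the 7 distinct bracketings:
[S [NP [Pron everyone]] [VP [VP [V followed] [NP [Pron everyone]]] [Conj and] [VP [VP [V drew] [NP [Det no] [N photograph]] [NP [Pron they]]] [Conj or] [VP [V drew] [NP [Pron everyone]] [NP [NP [Pron they]] [PP [P behind] [NP [Pron they]]]]]]]]
[S [NP [Pron everyone]] [VP [VP [V followed] [NP [Pron everyone]]] [Conj and] [VP [VP [V drew] [NP [Det no] [N photograph]] [NP [Pron they]]] [Conj or] [VP [VP [V drew] [NP [Pron everyone]] [NP [Pron they]]] [PP [P behind] [NP [Pron they]]]]]]]
The difference turns on whether NP → NP PP is used at the relevant span, versus an alternative expansion of NP.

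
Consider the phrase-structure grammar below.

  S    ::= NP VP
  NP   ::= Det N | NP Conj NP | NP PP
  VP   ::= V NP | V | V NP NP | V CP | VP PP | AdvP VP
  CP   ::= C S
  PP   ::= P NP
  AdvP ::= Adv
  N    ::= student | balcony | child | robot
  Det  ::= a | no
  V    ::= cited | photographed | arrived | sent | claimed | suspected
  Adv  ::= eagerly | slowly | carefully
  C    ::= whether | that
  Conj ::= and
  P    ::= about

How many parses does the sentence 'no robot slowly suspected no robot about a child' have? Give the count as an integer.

Two of the 3 distinct bracketings:
[S [NP [Det no] [N robot]] [VP [VP [AdvP [Adv slowly]] [VP [V suspected] [NP [Det no] [N robot]]]] [PP [P about] [NP [Det a] [N child]]]]]
[S [NP [Det no] [N robot]] [VP [AdvP [Adv slowly]] [VP [V suspected] [NP [NP [Det no] [N robot]] [PP [P about] [NP [Det a] [N child]]]]]]]
The difference turns on whether NP → NP PP is used at the relevant span, versus an alternative expansion of NP.

3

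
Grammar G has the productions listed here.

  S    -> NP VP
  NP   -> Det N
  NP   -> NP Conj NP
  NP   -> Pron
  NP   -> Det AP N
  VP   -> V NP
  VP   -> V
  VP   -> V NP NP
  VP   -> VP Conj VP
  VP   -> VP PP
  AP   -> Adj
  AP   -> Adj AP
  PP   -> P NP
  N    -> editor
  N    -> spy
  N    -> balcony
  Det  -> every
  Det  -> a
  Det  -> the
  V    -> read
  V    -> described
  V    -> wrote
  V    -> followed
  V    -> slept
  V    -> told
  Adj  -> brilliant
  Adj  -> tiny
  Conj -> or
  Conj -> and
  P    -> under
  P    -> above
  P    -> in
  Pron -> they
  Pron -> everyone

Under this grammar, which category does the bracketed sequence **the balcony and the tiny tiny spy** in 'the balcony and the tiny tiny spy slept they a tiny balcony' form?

NP

S
  NP
    NP
      Det: the
      N: balcony
    Conj: and
    NP
      Det: the
      AP
        Adj: tiny
        AP
          Adj: tiny
      N: spy
  VP
    V: slept
    NP
      Pron: they
    NP
      Det: a
      AP
        Adj: tiny
      N: balcony
The span 'the balcony and the tiny tiny spy' is the NP node built by NP → NP Conj NP.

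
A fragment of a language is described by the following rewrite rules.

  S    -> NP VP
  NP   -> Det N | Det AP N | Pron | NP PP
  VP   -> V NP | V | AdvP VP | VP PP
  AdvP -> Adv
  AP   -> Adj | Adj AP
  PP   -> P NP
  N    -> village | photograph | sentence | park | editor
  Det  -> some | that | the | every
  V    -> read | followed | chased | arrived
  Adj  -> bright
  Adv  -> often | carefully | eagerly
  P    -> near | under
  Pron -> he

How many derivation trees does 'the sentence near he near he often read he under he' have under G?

Two of the 6 distinct bracketings:
[S [NP [NP [Det the] [N sentence]] [PP [P near] [NP [NP [Pron he]] [PP [P near] [NP [Pron he]]]]]] [VP [AdvP [Adv often]] [VP [V read] [NP [NP [Pron he]] [PP [P under] [NP [Pron he]]]]]]]
[S [NP [NP [Det the] [N sentence]] [PP [P near] [NP [NP [Pron he]] [PP [P near] [NP [Pron he]]]]]] [VP [AdvP [Adv often]] [VP [VP [V read] [NP [Pron he]]] [PP [P under] [NP [Pron he]]]]]]
The difference turns on whether VP → VP PP is used at the relevant span, versus an alternative expansion of VP.

6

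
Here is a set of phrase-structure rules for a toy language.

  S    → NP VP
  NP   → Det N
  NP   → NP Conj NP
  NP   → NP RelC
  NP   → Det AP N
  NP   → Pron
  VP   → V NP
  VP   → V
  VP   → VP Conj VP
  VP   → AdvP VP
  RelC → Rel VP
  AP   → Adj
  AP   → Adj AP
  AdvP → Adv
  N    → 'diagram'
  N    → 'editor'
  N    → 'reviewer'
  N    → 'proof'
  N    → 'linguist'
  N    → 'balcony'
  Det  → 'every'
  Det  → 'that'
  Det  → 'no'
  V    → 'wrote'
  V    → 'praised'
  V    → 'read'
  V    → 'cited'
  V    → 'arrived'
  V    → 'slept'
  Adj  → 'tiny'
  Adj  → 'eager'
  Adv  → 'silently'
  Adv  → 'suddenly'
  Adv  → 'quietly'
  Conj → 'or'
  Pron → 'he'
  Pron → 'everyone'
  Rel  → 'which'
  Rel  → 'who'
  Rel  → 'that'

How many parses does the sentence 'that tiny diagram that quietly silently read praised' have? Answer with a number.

[S [NP [NP [Det that] [AP [Adj tiny]] [N diagram]] [RelC [Rel that] [VP [AdvP [Adv quietly]] [VP [AdvP [Adv silently]] [VP [V read]]]]]] [VP [V praised]]]
No rule offers an alternative attachment or grouping for any span, so this is the only derivation.

1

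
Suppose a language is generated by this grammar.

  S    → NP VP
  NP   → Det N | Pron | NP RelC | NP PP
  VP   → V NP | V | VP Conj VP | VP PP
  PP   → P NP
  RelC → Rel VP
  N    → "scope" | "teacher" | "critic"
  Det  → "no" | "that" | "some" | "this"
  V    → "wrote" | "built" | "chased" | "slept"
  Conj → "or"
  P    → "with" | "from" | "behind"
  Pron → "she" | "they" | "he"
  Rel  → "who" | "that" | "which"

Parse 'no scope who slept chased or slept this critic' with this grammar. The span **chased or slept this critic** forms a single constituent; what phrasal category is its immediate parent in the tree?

S

S
  NP
    NP
      Det: no
      N: scope
    RelC
      Rel: who
      VP
        V: slept
  VP
    VP
      V: chased
    Conj: or
    VP
      V: slept
      NP
        Det: this
        N: critic
The span 'chased or slept this critic' is the VP node built by VP → VP Conj VP.
Its mother is the S built by S → NP VP.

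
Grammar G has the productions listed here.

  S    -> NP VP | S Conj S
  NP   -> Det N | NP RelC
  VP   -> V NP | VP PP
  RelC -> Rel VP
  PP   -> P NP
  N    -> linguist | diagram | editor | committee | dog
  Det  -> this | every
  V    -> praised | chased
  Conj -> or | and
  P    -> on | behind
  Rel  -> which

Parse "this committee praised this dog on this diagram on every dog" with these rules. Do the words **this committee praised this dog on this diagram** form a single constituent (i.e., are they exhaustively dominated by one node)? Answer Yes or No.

No

[S [NP [Det this] [N committee]] [VP [VP [VP [V praised] [NP [Det this] [N dog]]] [PP [P on] [NP [Det this] [N diagram]]]] [PP [P on] [NP [Det every] [N dog]]]]]
The smallest constituent containing 'this committee praised this dog on this diagram' is the S spanning 'this committee praised this dog on this diagram on every dog'; no single node in the tree dominates exactly the given words.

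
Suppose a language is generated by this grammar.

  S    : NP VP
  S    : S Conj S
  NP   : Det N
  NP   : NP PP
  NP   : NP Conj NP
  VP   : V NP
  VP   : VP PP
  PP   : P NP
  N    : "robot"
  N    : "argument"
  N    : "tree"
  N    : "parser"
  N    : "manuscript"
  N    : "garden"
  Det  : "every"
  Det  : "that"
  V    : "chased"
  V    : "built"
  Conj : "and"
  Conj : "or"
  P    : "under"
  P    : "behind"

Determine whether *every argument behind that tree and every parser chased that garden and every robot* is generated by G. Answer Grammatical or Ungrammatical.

Grammatical

[S [NP [NP [Det every] [N argument]] [PP [P behind] [NP [NP [Det that] [N tree]] [Conj and] [NP [Det every] [N parser]]]]] [VP [V chased] [NP [NP [Det that] [N garden]] [Conj and] [NP [Det every] [N robot]]]]]
The bracketing above is licensed at every node by one of the given productions, with S at the root.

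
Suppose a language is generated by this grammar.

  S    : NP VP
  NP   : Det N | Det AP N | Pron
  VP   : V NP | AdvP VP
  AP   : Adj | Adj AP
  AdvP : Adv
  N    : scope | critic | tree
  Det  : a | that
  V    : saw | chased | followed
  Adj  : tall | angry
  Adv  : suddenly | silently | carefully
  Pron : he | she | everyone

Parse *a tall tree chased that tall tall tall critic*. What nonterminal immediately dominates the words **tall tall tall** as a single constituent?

[S [NP [Det a] [AP [Adj tall]] [N tree]] [VP [V chased] [NP [Det that] [AP [Adj tall] [AP [Adj tall] [AP [Adj tall]]]] [N critic]]]]
The span 'tall tall tall' is the AP node built by AP → Adj AP.

AP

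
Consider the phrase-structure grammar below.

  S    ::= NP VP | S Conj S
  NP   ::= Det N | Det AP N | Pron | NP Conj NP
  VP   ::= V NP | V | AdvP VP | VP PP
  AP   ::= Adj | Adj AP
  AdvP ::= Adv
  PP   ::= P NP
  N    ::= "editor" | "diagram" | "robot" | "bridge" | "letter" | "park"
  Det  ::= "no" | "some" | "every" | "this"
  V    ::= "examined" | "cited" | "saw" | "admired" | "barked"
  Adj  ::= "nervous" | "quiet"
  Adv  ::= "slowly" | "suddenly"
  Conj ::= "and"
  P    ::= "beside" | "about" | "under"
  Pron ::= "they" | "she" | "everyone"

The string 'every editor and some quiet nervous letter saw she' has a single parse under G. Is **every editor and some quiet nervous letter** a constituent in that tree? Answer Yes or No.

Yes

[S [NP [NP [Det every] [N editor]] [Conj and] [NP [Det some] [AP [Adj quiet] [AP [Adj nervous]]] [N letter]]] [VP [V saw] [NP [Pron she]]]]
The words 'every editor and some quiet nervous letter' are exhaustively dominated by a single NP node (built by NP → NP Conj NP), so they form a constituent.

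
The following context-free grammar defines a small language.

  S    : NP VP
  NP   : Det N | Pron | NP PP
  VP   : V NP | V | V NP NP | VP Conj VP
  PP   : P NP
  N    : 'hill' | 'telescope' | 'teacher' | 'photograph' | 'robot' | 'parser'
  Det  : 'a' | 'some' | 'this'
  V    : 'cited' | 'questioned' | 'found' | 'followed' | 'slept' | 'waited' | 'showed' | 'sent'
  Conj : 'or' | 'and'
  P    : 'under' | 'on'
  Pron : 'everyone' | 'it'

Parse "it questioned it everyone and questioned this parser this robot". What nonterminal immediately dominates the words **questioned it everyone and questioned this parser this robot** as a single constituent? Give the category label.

S
  NP
    Pron: it
  VP
    VP
      V: questioned
      NP
        Pron: it
      NP
        Pron: everyone
    Conj: and
    VP
      V: questioned
      NP
        Det: this
        N: parser
      NP
        Det: this
        N: robot
The span 'questioned it everyone and questioned this parser this robot' is the VP node built by VP → VP Conj VP.

VP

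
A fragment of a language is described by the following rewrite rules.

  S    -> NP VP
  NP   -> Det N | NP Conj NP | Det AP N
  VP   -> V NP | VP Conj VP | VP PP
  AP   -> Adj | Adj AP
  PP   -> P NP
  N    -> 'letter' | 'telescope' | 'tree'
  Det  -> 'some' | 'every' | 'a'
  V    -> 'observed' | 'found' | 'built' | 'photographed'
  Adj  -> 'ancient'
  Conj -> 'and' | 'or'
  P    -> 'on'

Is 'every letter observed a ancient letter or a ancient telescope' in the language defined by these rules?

Grammatical

S
  NP
    Det: every
    N: letter
  VP
    V: observed
    NP
      NP
        Det: a
        AP
          Adj: ancient
        N: letter
      Conj: or
      NP
        Det: a
        AP
          Adj: ancient
        N: telescope
Every word is introduced by a lexical rule and the phrasal rules combine the resulting categories into a single S.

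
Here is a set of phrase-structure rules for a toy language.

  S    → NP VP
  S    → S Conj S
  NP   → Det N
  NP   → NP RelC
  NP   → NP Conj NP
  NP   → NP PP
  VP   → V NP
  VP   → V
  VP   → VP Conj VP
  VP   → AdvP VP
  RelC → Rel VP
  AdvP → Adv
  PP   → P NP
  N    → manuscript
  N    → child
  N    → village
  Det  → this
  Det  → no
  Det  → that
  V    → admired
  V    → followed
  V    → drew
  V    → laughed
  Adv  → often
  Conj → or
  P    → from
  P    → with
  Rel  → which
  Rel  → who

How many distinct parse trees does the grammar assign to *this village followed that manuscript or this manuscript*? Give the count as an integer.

[S [NP [Det this] [N village]] [VP [V followed] [NP [NP [Det that] [N manuscript]] [Conj or] [NP [Det this] [N manuscript]]]]]
No rule offers an alternative attachment or grouping for any span, so this is the only derivation.

1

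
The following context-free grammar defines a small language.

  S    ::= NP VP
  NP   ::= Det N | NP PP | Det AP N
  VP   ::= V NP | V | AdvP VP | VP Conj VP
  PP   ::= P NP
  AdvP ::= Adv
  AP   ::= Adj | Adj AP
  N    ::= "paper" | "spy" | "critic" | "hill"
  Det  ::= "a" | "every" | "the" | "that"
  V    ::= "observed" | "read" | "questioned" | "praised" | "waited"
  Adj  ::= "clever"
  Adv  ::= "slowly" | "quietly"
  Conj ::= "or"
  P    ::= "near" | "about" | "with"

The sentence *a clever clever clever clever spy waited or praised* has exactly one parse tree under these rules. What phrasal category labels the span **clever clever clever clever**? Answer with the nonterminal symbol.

[S [NP [Det a] [AP [Adj clever] [AP [Adj clever] [AP [Adj clever] [AP [Adj clever]]]]] [N spy]] [VP [VP [V waited]] [Conj or] [VP [V praised]]]]
The span 'clever clever clever clever' is the AP node built by AP → Adj AP.

AP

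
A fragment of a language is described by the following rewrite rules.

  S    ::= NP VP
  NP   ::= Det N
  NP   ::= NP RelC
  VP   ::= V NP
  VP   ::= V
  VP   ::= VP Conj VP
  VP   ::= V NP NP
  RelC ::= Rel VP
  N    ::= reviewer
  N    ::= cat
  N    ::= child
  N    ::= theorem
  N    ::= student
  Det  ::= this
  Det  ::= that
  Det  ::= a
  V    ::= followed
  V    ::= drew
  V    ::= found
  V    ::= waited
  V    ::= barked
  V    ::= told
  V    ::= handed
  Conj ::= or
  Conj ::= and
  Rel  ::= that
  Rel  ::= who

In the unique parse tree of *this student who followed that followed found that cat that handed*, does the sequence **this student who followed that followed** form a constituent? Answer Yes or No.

[S [NP [NP [NP [Det this] [N student]] [RelC [Rel who] [VP [V followed]]]] [RelC [Rel that] [VP [V followed]]]] [VP [V found] [NP [NP [Det that] [N cat]] [RelC [Rel that] [VP [V handed]]]]]]
The words 'this student who followed that followed' are exhaustively dominated by a single NP node (built by NP → NP RelC), so they form a constituent.

Yes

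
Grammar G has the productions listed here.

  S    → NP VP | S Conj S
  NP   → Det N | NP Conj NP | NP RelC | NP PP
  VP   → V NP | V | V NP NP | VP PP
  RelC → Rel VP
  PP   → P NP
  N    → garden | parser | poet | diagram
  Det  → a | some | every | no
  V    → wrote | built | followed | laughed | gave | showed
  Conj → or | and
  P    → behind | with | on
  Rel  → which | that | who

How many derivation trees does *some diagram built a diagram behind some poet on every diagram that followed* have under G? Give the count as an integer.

Two of the 9 distinct bracketings:
[S [NP [Det some] [N diagram]] [VP [V built] [NP [NP [NP [Det a] [N diagram]] [PP [P behind] [NP [NP [Det some] [N poet]] [PP [P on] [NP [Det every] [N diagram]]]]]] [RelC [Rel that] [VP [V followed]]]]]]
[S [NP [Det some] [N diagram]] [VP [V built] [NP [NP [NP [NP [Det a] [N diagram]] [PP [P behind] [NP [Det some] [N poet]]]] [PP [P on] [NP [Det every] [N diagram]]]] [RelC [Rel that] [VP [V followed]]]]]]
The trees differ in how a recursive rule is bracketed over the same span.

9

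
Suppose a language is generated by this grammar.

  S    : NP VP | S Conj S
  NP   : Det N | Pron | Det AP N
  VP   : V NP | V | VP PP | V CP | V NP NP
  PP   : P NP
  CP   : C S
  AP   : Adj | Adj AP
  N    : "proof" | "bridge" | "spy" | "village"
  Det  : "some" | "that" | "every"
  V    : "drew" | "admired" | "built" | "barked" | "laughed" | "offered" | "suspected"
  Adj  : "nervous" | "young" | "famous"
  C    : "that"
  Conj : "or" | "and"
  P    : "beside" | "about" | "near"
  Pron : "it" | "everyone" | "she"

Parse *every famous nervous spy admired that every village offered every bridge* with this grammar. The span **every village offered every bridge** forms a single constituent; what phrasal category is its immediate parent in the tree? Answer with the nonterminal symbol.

CP

S
  NP
    Det: every
    AP
      Adj: famous
      AP
        Adj: nervous
    N: spy
  VP
    V: admired
    CP
      C: that
      S
        NP
          Det: every
          N: village
        VP
          V: offered
          NP
            Det: every
            N: bridge
The span 'every village offered every bridge' is the S node built by S → NP VP.
Its mother is the CP built by CP → C S.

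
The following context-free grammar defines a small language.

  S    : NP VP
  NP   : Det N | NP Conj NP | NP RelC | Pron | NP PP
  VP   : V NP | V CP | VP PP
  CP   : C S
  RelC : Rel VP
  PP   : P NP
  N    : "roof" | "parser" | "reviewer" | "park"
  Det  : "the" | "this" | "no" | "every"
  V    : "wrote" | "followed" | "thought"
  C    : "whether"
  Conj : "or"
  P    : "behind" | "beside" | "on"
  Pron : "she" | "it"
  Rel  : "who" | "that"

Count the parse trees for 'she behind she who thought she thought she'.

2

The two bracketings:
[S [NP [NP [NP [Pron she]] [PP [P behind] [NP [Pron she]]]] [RelC [Rel who] [VP [V thought] [NP [Pron she]]]]] [VP [V thought] [NP [Pron she]]]]
[S [NP [NP [Pron she]] [PP [P behind] [NP [NP [Pron she]] [RelC [Rel who] [VP [V thought] [NP [Pron she]]]]]]] [VP [V thought] [NP [Pron she]]]]
The trees differ in how a recursive rule is bracketed over the same span.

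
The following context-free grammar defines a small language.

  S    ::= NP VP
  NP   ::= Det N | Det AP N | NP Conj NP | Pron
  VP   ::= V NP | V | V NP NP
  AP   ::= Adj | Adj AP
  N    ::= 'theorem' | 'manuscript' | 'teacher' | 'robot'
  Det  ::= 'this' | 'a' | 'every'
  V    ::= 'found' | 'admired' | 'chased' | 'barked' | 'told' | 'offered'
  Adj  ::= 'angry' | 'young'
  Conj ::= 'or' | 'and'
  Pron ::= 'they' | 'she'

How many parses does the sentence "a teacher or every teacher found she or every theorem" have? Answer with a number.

[S [NP [NP [Det a] [N teacher]] [Conj or] [NP [Det every] [N teacher]]] [VP [V found] [NP [NP [Pron she]] [Conj or] [NP [Det every] [N theorem]]]]]
No rule offers an alternative attachment or grouping for any span, so this is the only derivation.

1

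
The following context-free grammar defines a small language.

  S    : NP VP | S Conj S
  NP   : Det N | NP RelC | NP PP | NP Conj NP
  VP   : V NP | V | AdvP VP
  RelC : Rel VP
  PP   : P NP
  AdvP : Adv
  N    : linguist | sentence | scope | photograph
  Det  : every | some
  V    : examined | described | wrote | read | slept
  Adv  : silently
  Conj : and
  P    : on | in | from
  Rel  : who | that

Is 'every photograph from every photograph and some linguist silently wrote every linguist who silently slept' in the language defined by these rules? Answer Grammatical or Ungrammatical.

Grammatical

S
  NP
    NP
      Det: every
      N: photograph
    PP
      P: from
      NP
        NP
          Det: every
          N: photograph
        Conj: and
        NP
          Det: some
          N: linguist
  VP
    AdvP
      Adv: silently
    VP
      V: wrote
      NP
        NP
          Det: every
          N: linguist
        RelC
          Rel: who
          VP
            AdvP
              Adv: silently
            VP
              V: slept
Every word is introduced by a lexical rule and the phrasal rules combine the resulting categories into a single S.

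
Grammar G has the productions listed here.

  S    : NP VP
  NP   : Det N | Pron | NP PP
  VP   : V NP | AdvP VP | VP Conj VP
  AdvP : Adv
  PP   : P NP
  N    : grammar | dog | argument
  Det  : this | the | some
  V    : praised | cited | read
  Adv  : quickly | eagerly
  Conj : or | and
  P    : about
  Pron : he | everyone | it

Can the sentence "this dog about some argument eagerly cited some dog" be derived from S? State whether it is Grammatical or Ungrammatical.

Grammatical

[S [NP [NP [Det this] [N dog]] [PP [P about] [NP [Det some] [N argument]]]] [VP [AdvP [Adv eagerly]] [VP [V cited] [NP [Det some] [N dog]]]]]
The bracketing above is licensed at every node by one of the given productions, with S at the root.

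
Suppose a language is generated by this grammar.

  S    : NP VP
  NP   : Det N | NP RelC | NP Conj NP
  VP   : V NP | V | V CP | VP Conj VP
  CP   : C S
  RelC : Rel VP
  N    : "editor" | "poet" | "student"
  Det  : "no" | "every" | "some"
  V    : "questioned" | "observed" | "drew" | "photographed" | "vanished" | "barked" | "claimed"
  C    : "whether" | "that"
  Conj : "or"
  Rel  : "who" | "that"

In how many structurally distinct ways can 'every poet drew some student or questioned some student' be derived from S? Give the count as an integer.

[S [NP [Det every] [N poet]] [VP [VP [V drew] [NP [Det some] [N student]]] [Conj or] [VP [V questioned] [NP [Det some] [N student]]]]]
No rule offers an alternative attachment or grouping for any span, so this is the only derivation.

1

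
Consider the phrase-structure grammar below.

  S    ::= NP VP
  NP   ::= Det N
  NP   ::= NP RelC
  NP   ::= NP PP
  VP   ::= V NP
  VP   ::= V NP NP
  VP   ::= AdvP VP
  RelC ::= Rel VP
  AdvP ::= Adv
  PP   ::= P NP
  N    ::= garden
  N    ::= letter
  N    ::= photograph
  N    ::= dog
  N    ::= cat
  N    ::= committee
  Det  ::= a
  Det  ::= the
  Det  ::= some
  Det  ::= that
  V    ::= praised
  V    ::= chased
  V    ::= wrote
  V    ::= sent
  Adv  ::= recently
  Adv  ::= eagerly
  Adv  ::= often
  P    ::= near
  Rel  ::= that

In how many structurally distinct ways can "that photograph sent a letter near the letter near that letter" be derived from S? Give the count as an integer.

The two bracketings:
[S [NP [Det that] [N photograph]] [VP [V sent] [NP [NP [Det a] [N letter]] [PP [P near] [NP [NP [Det the] [N letter]] [PP [P near] [NP [Det that] [N letter]]]]]]]]
[S [NP [Det that] [N photograph]] [VP [V sent] [NP [NP [NP [Det a] [N letter]] [PP [P near] [NP [Det the] [N letter]]]] [PP [P near] [NP [Det that] [N letter]]]]]]
The trees differ in how a recursive rule is bracketed over the same span.

2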